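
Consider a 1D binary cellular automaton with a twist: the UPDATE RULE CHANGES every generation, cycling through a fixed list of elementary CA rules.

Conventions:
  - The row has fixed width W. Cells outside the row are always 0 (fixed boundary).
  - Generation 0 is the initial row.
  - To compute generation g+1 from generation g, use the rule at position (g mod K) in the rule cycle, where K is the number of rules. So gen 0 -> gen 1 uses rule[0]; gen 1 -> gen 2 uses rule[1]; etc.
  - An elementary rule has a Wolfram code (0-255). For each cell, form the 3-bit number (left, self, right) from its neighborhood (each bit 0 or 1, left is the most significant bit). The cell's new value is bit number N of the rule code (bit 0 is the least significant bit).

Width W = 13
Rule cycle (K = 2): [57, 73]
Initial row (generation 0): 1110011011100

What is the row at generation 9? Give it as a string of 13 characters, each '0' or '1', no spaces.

Gen 0: 1110011011100
Gen 1 (rule 57): 1001010110011
Gen 2 (rule 73): 0000000110011
Gen 3 (rule 57): 1111110101010
Gen 4 (rule 73): 1000010000000
Gen 5 (rule 57): 0111001111111
Gen 6 (rule 73): 0101001000001
Gen 7 (rule 57): 0010100111100
Gen 8 (rule 73): 1000000100101
Gen 9 (rule 57): 0111110010010

Answer: 0111110010010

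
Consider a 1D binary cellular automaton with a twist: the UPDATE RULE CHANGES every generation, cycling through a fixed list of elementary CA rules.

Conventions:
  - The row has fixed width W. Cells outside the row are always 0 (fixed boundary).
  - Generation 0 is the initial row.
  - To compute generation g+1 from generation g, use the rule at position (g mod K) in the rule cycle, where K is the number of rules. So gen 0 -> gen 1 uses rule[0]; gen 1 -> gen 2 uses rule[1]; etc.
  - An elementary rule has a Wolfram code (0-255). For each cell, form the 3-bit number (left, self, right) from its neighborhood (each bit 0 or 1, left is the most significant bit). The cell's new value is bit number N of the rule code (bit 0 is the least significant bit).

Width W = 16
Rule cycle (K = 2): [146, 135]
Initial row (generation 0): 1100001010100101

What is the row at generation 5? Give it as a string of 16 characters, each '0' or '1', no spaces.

Gen 0: 1100001010100101
Gen 1 (rule 146): 0010010000011000
Gen 2 (rule 135): 1110110111100011
Gen 3 (rule 146): 0100000011010100
Gen 4 (rule 135): 1101111100010101
Gen 5 (rule 146): 0000111010100000

Answer: 0000111010100000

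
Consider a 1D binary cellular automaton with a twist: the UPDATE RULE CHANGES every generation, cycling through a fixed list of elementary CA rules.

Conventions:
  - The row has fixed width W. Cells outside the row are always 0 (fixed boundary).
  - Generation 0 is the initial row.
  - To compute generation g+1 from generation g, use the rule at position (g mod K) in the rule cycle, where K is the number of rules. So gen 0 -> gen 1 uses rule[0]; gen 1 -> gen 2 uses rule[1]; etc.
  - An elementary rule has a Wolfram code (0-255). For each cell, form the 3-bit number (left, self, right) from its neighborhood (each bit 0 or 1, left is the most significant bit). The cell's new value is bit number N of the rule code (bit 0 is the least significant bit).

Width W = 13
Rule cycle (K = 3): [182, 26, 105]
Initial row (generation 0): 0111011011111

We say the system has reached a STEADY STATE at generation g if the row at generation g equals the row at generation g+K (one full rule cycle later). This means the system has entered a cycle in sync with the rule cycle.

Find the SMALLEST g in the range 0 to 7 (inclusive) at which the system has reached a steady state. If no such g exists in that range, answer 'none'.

Gen 0: 0111011011111
Gen 1 (rule 182): 1010100101110
Gen 2 (rule 26): 0000011001001
Gen 3 (rule 105): 1111011000000
Gen 4 (rule 182): 0110100100000
Gen 5 (rule 26): 1100011010000
Gen 6 (rule 105): 1101011100111
Gen 7 (rule 182): 0011101011010
Gen 8 (rule 26): 0110000010001
Gen 9 (rule 105): 0110111000100
Gen 10 (rule 182): 1001010101110

Answer: none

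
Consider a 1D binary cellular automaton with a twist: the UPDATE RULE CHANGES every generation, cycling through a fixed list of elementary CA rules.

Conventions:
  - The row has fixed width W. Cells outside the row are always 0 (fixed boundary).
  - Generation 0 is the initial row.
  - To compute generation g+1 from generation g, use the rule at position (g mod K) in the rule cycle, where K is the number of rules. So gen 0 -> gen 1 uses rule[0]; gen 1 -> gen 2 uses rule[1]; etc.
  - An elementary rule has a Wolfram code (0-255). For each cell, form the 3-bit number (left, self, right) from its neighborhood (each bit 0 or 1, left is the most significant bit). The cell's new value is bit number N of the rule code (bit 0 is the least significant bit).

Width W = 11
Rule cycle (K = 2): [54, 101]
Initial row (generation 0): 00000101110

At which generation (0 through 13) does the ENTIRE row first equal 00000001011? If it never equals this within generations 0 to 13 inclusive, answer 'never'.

Gen 0: 00000101110
Gen 1 (rule 54): 00001110001
Gen 2 (rule 101): 11100010101
Gen 3 (rule 54): 00010111111
Gen 4 (rule 101): 11011000001
Gen 5 (rule 54): 00100100011
Gen 6 (rule 101): 10100101001
Gen 7 (rule 54): 11111111111
Gen 8 (rule 101): 00000000001
Gen 9 (rule 54): 00000000011
Gen 10 (rule 101): 11111111001
Gen 11 (rule 54): 00000000111
Gen 12 (rule 101): 11111110001
Gen 13 (rule 54): 00000001011

Answer: 13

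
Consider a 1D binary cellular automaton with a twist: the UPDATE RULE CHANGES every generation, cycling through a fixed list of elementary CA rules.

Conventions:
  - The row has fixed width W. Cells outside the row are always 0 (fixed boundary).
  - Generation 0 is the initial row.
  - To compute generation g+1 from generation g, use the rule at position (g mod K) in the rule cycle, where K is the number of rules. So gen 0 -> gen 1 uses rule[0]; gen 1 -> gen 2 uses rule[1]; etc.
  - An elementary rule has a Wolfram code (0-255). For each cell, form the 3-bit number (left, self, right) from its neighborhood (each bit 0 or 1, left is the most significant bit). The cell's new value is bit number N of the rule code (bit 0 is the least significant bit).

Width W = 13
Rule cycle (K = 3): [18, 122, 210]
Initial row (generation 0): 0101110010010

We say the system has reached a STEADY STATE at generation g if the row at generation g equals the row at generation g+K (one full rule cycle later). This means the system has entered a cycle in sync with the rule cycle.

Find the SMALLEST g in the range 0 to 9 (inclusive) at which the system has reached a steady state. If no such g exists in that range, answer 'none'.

Answer: 4

Derivation:
Gen 0: 0101110010010
Gen 1 (rule 18): 1000001101101
Gen 2 (rule 122): 0100011111110
Gen 3 (rule 210): 1010101111111
Gen 4 (rule 18): 0000000000000
Gen 5 (rule 122): 0000000000000
Gen 6 (rule 210): 0000000000000
Gen 7 (rule 18): 0000000000000
Gen 8 (rule 122): 0000000000000
Gen 9 (rule 210): 0000000000000
Gen 10 (rule 18): 0000000000000
Gen 11 (rule 122): 0000000000000
Gen 12 (rule 210): 0000000000000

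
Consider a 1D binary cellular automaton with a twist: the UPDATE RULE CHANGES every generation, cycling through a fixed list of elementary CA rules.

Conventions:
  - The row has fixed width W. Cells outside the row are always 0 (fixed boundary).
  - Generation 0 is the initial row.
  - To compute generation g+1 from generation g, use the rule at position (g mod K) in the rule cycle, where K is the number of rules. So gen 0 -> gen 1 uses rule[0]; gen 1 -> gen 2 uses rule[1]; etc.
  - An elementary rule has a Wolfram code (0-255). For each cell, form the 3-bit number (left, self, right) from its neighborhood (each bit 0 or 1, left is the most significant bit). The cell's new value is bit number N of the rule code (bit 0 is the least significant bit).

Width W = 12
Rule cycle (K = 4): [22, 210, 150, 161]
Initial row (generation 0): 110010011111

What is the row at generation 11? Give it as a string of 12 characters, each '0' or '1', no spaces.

Answer: 111111000011

Derivation:
Gen 0: 110010011111
Gen 1 (rule 22): 001111100000
Gen 2 (rule 210): 010111110000
Gen 3 (rule 150): 110011101000
Gen 4 (rule 161): 000001010011
Gen 5 (rule 22): 000011011100
Gen 6 (rule 210): 000101001110
Gen 7 (rule 150): 001101110101
Gen 8 (rule 161): 100010101010
Gen 9 (rule 22): 110110101011
Gen 10 (rule 210): 010010000001
Gen 11 (rule 150): 111111000011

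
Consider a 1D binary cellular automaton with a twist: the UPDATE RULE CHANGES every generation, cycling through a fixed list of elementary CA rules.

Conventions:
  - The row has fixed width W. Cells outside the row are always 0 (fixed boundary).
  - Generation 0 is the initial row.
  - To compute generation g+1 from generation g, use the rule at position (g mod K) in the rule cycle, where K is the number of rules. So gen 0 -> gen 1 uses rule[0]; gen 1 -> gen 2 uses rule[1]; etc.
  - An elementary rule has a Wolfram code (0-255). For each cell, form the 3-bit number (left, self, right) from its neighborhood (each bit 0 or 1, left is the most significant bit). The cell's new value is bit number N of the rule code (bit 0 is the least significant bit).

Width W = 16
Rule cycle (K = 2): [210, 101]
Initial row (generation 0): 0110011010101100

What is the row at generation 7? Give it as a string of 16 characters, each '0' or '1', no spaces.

Answer: 0001111000100100

Derivation:
Gen 0: 0110011010101100
Gen 1 (rule 210): 1011101000000110
Gen 2 (rule 101): 1100111011110010
Gen 3 (rule 210): 0111011001111101
Gen 4 (rule 101): 0001101000000111
Gen 5 (rule 210): 0010100100001011
Gen 6 (rule 101): 1011100101101101
Gen 7 (rule 210): 0001111000100100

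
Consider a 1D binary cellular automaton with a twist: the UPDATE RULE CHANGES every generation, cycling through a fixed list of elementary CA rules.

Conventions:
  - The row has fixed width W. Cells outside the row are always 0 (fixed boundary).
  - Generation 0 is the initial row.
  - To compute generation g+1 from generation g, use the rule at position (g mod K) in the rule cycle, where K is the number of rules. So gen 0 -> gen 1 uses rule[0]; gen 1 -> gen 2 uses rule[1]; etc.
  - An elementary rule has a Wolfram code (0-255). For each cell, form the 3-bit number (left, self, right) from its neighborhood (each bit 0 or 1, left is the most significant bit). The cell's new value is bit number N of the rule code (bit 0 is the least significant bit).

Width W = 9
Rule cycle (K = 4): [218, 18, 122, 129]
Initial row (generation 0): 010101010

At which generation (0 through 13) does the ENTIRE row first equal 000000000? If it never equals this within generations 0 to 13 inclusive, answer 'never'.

Answer: 8

Derivation:
Gen 0: 010101010
Gen 1 (rule 218): 100000001
Gen 2 (rule 18): 010000010
Gen 3 (rule 122): 101000101
Gen 4 (rule 129): 000010000
Gen 5 (rule 218): 000101000
Gen 6 (rule 18): 001000100
Gen 7 (rule 122): 010101010
Gen 8 (rule 129): 000000000
Gen 9 (rule 218): 000000000
Gen 10 (rule 18): 000000000
Gen 11 (rule 122): 000000000
Gen 12 (rule 129): 111111111
Gen 13 (rule 218): 111111111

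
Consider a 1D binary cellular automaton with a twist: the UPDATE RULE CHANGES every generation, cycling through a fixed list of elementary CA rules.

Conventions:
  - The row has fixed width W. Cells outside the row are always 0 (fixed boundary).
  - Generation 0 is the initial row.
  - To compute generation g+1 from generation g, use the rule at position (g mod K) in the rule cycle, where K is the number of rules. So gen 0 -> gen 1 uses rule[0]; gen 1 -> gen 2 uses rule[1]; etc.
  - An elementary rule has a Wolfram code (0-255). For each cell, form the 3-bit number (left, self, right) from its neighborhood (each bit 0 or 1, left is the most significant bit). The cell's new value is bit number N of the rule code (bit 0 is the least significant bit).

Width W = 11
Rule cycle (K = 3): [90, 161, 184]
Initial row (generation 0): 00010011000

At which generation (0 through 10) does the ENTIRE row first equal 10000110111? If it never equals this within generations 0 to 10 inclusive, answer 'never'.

Answer: never

Derivation:
Gen 0: 00010011000
Gen 1 (rule 90): 00101111100
Gen 2 (rule 161): 10010111001
Gen 3 (rule 184): 01001110100
Gen 4 (rule 90): 10111010010
Gen 5 (rule 161): 01010100000
Gen 6 (rule 184): 00101010000
Gen 7 (rule 90): 01000001000
Gen 8 (rule 161): 00011100011
Gen 9 (rule 184): 00011010010
Gen 10 (rule 90): 00111001101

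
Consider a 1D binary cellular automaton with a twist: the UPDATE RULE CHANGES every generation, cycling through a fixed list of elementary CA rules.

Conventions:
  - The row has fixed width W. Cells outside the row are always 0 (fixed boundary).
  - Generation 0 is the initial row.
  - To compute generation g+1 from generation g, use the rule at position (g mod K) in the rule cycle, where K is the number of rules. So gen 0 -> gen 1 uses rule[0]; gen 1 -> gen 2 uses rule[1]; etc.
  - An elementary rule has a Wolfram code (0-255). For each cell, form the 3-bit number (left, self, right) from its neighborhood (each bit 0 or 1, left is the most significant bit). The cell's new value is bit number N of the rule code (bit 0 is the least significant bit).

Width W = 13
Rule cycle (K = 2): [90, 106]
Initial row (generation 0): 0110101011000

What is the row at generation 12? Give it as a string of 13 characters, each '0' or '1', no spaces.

Gen 0: 0110101011000
Gen 1 (rule 90): 1110000011100
Gen 2 (rule 106): 1010000110100
Gen 3 (rule 90): 0001001110010
Gen 4 (rule 106): 0010011010100
Gen 5 (rule 90): 0101111000010
Gen 6 (rule 106): 1011001000100
Gen 7 (rule 90): 0011110101010
Gen 8 (rule 106): 0110011010100
Gen 9 (rule 90): 1111111000010
Gen 10 (rule 106): 1000001000100
Gen 11 (rule 90): 0100010101010
Gen 12 (rule 106): 1000101010100

Answer: 1000101010100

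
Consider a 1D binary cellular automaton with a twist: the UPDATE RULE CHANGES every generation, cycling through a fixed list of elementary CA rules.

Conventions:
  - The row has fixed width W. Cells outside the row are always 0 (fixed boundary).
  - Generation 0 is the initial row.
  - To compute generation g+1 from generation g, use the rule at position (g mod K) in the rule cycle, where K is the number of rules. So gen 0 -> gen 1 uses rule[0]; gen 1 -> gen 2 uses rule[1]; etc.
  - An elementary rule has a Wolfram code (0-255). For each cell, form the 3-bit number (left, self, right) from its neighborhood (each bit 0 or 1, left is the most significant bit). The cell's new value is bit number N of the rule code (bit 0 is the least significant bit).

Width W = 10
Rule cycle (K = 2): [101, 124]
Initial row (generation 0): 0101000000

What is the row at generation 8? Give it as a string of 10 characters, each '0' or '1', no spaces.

Gen 0: 0101000000
Gen 1 (rule 101): 0111011111
Gen 2 (rule 124): 0101110001
Gen 3 (rule 101): 0110010101
Gen 4 (rule 124): 0111011111
Gen 5 (rule 101): 0001100001
Gen 6 (rule 124): 0001110001
Gen 7 (rule 101): 1100010101
Gen 8 (rule 124): 1110011111

Answer: 1110011111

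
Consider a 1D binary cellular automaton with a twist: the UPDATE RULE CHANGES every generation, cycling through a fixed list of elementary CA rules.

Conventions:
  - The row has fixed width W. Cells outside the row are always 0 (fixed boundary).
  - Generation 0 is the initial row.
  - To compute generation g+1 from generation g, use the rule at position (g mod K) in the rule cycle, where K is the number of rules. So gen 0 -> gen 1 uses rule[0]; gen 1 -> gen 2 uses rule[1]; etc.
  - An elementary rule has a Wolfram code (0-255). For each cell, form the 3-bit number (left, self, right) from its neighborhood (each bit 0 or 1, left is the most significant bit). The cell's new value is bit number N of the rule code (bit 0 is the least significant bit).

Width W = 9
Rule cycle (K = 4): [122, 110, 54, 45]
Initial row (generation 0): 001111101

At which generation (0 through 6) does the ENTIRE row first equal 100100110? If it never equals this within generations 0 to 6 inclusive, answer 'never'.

Answer: never

Derivation:
Gen 0: 001111101
Gen 1 (rule 122): 011000110
Gen 2 (rule 110): 111001110
Gen 3 (rule 54): 000110001
Gen 4 (rule 45): 110100101
Gen 5 (rule 122): 111011010
Gen 6 (rule 110): 101111110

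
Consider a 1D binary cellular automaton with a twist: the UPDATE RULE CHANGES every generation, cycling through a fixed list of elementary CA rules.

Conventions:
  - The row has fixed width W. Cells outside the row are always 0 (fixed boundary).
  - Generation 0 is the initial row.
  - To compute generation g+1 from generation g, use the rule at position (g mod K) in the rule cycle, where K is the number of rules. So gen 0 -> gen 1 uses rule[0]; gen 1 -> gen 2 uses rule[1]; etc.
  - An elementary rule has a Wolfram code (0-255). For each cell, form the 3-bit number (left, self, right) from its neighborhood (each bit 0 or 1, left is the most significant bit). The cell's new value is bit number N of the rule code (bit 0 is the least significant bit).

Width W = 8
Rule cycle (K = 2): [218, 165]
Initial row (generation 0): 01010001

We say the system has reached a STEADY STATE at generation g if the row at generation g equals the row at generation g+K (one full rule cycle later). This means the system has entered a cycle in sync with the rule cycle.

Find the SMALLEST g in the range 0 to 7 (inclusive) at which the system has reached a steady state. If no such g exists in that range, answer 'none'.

Gen 0: 01010001
Gen 1 (rule 218): 10001010
Gen 2 (rule 165): 10101110
Gen 3 (rule 218): 00001111
Gen 4 (rule 165): 11100110
Gen 5 (rule 218): 11111111
Gen 6 (rule 165): 01111110
Gen 7 (rule 218): 11111111
Gen 8 (rule 165): 01111110
Gen 9 (rule 218): 11111111

Answer: 5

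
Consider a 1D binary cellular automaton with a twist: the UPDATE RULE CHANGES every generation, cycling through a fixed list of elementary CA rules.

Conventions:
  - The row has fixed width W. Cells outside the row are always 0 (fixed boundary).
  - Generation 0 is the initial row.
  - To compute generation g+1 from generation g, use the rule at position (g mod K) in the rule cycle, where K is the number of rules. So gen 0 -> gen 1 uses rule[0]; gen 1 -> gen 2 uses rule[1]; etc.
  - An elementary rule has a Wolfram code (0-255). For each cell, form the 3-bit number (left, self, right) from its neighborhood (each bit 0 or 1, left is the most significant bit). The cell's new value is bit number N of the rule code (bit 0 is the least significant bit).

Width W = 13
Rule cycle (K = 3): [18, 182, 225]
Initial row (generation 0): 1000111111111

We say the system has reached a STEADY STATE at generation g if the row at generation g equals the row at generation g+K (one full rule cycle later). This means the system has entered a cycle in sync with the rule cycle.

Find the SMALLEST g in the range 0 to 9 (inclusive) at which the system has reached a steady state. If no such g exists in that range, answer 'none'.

Gen 0: 1000111111111
Gen 1 (rule 18): 0101000000000
Gen 2 (rule 182): 1111100000000
Gen 3 (rule 225): 0111101111111
Gen 4 (rule 18): 1000000000000
Gen 5 (rule 182): 1100000000000
Gen 6 (rule 225): 0101111111111
Gen 7 (rule 18): 1000000000000
Gen 8 (rule 182): 1100000000000
Gen 9 (rule 225): 0101111111111
Gen 10 (rule 18): 1000000000000
Gen 11 (rule 182): 1100000000000
Gen 12 (rule 225): 0101111111111

Answer: 4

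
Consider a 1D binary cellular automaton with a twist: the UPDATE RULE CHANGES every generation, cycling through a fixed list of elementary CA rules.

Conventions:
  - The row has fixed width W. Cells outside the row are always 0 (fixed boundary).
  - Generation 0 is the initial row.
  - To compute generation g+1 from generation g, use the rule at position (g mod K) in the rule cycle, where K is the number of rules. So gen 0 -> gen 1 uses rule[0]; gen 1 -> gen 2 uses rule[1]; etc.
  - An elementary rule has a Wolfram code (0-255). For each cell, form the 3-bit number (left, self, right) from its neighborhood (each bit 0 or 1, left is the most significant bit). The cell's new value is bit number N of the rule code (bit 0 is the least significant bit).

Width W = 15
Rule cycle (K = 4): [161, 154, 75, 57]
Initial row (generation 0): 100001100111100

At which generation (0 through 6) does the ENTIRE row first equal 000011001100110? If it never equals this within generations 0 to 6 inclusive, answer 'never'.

Answer: never

Derivation:
Gen 0: 100001100111100
Gen 1 (rule 161): 001100000011001
Gen 2 (rule 154): 011010000110110
Gen 3 (rule 75): 111000111110110
Gen 4 (rule 57): 100110100001101
Gen 5 (rule 161): 000001001100010
Gen 6 (rule 154): 000010111010101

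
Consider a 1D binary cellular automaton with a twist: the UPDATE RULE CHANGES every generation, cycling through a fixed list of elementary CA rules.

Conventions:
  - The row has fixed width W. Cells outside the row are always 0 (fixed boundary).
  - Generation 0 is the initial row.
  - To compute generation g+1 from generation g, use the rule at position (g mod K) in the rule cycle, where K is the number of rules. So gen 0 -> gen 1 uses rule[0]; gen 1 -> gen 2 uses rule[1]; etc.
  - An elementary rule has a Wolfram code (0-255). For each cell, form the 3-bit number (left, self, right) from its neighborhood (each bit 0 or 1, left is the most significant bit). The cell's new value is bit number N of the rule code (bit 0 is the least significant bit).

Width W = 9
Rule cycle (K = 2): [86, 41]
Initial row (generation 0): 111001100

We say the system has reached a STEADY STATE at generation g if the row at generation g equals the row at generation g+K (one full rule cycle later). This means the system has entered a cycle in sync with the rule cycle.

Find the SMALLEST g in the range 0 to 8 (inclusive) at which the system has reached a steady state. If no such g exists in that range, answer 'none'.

Answer: 3

Derivation:
Gen 0: 111001100
Gen 1 (rule 86): 001110110
Gen 2 (rule 41): 101001100
Gen 3 (rule 86): 101110110
Gen 4 (rule 41): 011001100
Gen 5 (rule 86): 101110110
Gen 6 (rule 41): 011001100
Gen 7 (rule 86): 101110110
Gen 8 (rule 41): 011001100
Gen 9 (rule 86): 101110110
Gen 10 (rule 41): 011001100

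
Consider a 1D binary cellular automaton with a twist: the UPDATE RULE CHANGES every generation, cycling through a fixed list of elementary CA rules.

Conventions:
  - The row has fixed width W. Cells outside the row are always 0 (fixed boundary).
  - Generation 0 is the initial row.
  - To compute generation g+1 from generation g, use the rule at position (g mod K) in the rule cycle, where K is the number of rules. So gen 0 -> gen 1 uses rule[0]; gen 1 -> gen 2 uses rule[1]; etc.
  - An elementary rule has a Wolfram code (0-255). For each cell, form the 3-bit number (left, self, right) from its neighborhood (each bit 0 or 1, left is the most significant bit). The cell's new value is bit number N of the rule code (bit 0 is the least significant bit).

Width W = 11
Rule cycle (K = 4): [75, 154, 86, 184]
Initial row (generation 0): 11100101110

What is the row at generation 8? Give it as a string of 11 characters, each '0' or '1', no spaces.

Answer: 00000111010

Derivation:
Gen 0: 11100101110
Gen 1 (rule 75): 10101001010
Gen 2 (rule 154): 00000110001
Gen 3 (rule 86): 00001011011
Gen 4 (rule 184): 00000110110
Gen 5 (rule 75): 11111110110
Gen 6 (rule 154): 11111100101
Gen 7 (rule 86): 00000111101
Gen 8 (rule 184): 00000111010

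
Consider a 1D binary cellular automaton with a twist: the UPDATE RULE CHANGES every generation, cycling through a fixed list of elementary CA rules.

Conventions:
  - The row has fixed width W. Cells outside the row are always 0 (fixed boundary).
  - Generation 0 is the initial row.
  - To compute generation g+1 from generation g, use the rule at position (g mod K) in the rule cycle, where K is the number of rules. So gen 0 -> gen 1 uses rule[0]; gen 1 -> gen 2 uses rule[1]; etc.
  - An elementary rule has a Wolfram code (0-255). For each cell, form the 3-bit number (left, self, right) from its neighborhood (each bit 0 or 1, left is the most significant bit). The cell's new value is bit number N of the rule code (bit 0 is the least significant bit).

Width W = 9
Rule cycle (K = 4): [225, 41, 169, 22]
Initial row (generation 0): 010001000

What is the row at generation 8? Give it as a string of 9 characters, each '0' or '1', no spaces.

Answer: 001000000

Derivation:
Gen 0: 010001000
Gen 1 (rule 225): 000100011
Gen 2 (rule 41): 110001010
Gen 3 (rule 169): 100100100
Gen 4 (rule 22): 111111110
Gen 5 (rule 225): 011111110
Gen 6 (rule 41): 010000000
Gen 7 (rule 169): 000111111
Gen 8 (rule 22): 001000000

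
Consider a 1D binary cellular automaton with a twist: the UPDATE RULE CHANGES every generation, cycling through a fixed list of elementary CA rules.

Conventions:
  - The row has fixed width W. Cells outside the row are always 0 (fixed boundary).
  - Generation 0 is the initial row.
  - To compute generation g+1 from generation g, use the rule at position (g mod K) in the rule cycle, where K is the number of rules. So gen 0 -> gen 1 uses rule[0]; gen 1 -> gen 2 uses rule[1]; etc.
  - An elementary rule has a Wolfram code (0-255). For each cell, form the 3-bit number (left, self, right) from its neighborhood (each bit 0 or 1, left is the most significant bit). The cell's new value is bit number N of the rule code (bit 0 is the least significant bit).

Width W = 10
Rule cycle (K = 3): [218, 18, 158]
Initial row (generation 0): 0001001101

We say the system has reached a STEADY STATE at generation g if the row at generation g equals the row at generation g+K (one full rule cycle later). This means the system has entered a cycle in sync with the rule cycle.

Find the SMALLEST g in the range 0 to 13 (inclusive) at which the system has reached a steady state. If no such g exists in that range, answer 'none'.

Answer: 11

Derivation:
Gen 0: 0001001101
Gen 1 (rule 218): 0010111100
Gen 2 (rule 18): 0100000010
Gen 3 (rule 158): 1110000111
Gen 4 (rule 218): 1111001111
Gen 5 (rule 18): 0000110000
Gen 6 (rule 158): 0001101000
Gen 7 (rule 218): 0011100100
Gen 8 (rule 18): 0100011010
Gen 9 (rule 158): 1110110011
Gen 10 (rule 218): 1110111111
Gen 11 (rule 18): 0000000000
Gen 12 (rule 158): 0000000000
Gen 13 (rule 218): 0000000000
Gen 14 (rule 18): 0000000000
Gen 15 (rule 158): 0000000000
Gen 16 (rule 218): 0000000000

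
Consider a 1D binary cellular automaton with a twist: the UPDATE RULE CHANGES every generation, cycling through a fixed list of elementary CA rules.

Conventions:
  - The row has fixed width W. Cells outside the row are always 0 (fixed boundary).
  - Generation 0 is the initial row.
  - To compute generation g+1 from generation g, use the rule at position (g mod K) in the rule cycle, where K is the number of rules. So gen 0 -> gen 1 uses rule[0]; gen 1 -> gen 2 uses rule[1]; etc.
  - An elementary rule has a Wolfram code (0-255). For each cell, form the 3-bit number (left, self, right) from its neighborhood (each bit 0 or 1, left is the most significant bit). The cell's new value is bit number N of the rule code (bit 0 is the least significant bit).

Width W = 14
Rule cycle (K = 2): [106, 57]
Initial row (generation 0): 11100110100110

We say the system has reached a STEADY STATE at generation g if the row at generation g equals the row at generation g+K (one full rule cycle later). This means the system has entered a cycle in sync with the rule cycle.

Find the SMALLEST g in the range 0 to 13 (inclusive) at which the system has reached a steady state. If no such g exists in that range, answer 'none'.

Gen 0: 11100110100110
Gen 1 (rule 106): 10101111001110
Gen 2 (rule 57): 01011000101001
Gen 3 (rule 106): 10111001010010
Gen 4 (rule 57): 01100100101001
Gen 5 (rule 106): 11101001010010
Gen 6 (rule 57): 10010100101001
Gen 7 (rule 106): 00101001010010
Gen 8 (rule 57): 10010100101001
Gen 9 (rule 106): 00101001010010
Gen 10 (rule 57): 10010100101001
Gen 11 (rule 106): 00101001010010
Gen 12 (rule 57): 10010100101001
Gen 13 (rule 106): 00101001010010
Gen 14 (rule 57): 10010100101001
Gen 15 (rule 106): 00101001010010

Answer: 6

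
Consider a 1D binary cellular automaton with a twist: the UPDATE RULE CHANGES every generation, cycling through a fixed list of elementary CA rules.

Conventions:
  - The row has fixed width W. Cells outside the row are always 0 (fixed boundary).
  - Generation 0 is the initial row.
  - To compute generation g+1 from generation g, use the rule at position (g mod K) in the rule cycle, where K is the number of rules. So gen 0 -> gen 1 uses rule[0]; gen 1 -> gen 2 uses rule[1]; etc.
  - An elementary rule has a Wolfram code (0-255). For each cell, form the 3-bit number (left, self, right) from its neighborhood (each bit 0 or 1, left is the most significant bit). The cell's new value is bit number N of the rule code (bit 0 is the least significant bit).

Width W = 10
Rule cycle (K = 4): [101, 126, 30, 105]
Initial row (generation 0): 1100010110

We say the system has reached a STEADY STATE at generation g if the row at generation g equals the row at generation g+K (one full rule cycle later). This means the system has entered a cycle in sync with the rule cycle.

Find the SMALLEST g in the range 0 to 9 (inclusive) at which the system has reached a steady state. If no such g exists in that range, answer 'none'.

Gen 0: 1100010110
Gen 1 (rule 101): 0101011010
Gen 2 (rule 126): 1111111111
Gen 3 (rule 30): 1000000000
Gen 4 (rule 105): 0011111111
Gen 5 (rule 101): 1000000001
Gen 6 (rule 126): 1100000011
Gen 7 (rule 30): 1010000110
Gen 8 (rule 105): 0100110110
Gen 9 (rule 101): 0100011010
Gen 10 (rule 126): 1110111111
Gen 11 (rule 30): 1000100000
Gen 12 (rule 105): 0010001111
Gen 13 (rule 101): 1010100001

Answer: none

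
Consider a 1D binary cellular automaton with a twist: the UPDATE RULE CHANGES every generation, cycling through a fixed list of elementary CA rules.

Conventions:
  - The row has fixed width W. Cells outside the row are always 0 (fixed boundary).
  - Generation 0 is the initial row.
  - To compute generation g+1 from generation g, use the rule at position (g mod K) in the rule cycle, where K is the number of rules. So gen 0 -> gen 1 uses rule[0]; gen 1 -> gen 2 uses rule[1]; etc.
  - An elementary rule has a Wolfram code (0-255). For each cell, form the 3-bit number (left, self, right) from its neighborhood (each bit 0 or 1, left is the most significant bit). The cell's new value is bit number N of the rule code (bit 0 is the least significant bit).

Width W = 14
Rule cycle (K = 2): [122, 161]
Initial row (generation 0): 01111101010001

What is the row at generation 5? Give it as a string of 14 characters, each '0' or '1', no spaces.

Gen 0: 01111101010001
Gen 1 (rule 122): 11000110101010
Gen 2 (rule 161): 00010001010100
Gen 3 (rule 122): 00101010101010
Gen 4 (rule 161): 10010101010100
Gen 5 (rule 122): 01101010101010

Answer: 01101010101010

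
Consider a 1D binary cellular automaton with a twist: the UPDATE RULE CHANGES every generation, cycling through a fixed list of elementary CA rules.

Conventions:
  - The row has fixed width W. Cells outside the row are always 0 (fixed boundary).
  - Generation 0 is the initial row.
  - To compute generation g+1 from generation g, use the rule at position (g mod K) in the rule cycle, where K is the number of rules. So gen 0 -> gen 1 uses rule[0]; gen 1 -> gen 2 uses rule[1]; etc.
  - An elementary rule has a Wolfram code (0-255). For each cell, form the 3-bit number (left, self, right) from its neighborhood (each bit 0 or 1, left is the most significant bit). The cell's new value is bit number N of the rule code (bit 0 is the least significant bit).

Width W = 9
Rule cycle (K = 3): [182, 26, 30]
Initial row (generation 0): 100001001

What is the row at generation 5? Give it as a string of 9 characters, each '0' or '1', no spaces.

Gen 0: 100001001
Gen 1 (rule 182): 110011111
Gen 2 (rule 26): 101110000
Gen 3 (rule 30): 101001000
Gen 4 (rule 182): 111111100
Gen 5 (rule 26): 100000010

Answer: 100000010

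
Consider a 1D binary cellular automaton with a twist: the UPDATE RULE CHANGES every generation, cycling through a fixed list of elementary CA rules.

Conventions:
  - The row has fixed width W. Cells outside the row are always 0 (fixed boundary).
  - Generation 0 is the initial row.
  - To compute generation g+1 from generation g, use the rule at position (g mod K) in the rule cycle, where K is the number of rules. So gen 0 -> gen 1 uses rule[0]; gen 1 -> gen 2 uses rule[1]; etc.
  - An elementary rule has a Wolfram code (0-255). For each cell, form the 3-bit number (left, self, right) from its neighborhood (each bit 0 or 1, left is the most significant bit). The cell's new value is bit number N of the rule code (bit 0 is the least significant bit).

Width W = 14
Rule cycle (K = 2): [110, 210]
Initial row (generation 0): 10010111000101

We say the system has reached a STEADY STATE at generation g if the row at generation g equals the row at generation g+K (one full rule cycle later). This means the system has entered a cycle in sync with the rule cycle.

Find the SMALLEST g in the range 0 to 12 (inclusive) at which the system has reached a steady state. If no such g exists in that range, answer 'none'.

Answer: none

Derivation:
Gen 0: 10010111000101
Gen 1 (rule 110): 10111101001111
Gen 2 (rule 210): 00011100110111
Gen 3 (rule 110): 00110101111101
Gen 4 (rule 210): 01010000111100
Gen 5 (rule 110): 11110001100100
Gen 6 (rule 210): 01111010111010
Gen 7 (rule 110): 11001111101110
Gen 8 (rule 210): 01110111100111
Gen 9 (rule 110): 11011100101101
Gen 10 (rule 210): 01001111000100
Gen 11 (rule 110): 11011001001100
Gen 12 (rule 210): 01001110110110
Gen 13 (rule 110): 11011011111110
Gen 14 (rule 210): 01001001111111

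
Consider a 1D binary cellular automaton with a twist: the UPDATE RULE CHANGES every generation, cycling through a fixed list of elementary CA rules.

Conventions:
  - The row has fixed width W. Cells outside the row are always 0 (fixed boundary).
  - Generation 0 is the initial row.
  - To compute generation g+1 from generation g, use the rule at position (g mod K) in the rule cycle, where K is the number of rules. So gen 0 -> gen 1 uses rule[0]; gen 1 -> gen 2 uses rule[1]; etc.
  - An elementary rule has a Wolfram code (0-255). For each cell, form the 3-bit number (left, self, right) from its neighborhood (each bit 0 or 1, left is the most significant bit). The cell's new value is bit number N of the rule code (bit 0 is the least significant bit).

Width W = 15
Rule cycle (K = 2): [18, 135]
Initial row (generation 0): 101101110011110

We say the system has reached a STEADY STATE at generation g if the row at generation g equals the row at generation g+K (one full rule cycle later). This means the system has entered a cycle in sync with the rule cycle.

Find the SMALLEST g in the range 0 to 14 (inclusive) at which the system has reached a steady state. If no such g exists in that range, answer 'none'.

Gen 0: 101101110011110
Gen 1 (rule 18): 000000001100001
Gen 2 (rule 135): 111111110001111
Gen 3 (rule 18): 000000001010000
Gen 4 (rule 135): 111111111010111
Gen 5 (rule 18): 000000000000000
Gen 6 (rule 135): 111111111111111
Gen 7 (rule 18): 000000000000000
Gen 8 (rule 135): 111111111111111
Gen 9 (rule 18): 000000000000000
Gen 10 (rule 135): 111111111111111
Gen 11 (rule 18): 000000000000000
Gen 12 (rule 135): 111111111111111
Gen 13 (rule 18): 000000000000000
Gen 14 (rule 135): 111111111111111
Gen 15 (rule 18): 000000000000000
Gen 16 (rule 135): 111111111111111

Answer: 5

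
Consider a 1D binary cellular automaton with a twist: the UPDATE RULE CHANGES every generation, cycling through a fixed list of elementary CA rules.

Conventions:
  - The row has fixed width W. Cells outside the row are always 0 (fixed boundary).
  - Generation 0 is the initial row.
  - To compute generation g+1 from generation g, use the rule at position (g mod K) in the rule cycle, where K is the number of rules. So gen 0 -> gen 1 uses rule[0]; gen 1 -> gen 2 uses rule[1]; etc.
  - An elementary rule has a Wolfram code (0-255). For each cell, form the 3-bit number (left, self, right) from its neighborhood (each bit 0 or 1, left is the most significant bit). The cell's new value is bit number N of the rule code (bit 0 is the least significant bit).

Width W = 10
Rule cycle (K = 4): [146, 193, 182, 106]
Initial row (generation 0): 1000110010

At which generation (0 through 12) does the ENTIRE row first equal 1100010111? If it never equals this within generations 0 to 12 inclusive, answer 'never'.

Answer: never

Derivation:
Gen 0: 1000110010
Gen 1 (rule 146): 0101001101
Gen 2 (rule 193): 0000000100
Gen 3 (rule 182): 0000001110
Gen 4 (rule 106): 0000011010
Gen 5 (rule 146): 0000100001
Gen 6 (rule 193): 1110001100
Gen 7 (rule 182): 0101010010
Gen 8 (rule 106): 1010100100
Gen 9 (rule 146): 0000011010
Gen 10 (rule 193): 1111001000
Gen 11 (rule 182): 0110111100
Gen 12 (rule 106): 1111100100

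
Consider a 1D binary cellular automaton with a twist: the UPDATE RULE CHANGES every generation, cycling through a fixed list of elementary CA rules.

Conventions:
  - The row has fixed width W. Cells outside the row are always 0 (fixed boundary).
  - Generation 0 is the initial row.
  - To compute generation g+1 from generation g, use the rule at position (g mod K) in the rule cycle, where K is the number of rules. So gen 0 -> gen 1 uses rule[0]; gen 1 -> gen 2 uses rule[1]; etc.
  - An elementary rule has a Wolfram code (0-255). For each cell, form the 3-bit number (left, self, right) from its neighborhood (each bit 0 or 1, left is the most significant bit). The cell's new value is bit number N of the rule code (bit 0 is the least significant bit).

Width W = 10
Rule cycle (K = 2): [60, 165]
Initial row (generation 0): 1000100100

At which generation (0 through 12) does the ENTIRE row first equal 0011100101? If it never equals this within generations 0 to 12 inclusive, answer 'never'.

Gen 0: 1000100100
Gen 1 (rule 60): 1100110110
Gen 2 (rule 165): 0000001000
Gen 3 (rule 60): 0000001100
Gen 4 (rule 165): 1111100001
Gen 5 (rule 60): 1000010001
Gen 6 (rule 165): 1011010101
Gen 7 (rule 60): 1110111111
Gen 8 (rule 165): 0101011110
Gen 9 (rule 60): 0111110001
Gen 10 (rule 165): 0011100101
Gen 11 (rule 60): 0010010111
Gen 12 (rule 165): 1010011010

Answer: 10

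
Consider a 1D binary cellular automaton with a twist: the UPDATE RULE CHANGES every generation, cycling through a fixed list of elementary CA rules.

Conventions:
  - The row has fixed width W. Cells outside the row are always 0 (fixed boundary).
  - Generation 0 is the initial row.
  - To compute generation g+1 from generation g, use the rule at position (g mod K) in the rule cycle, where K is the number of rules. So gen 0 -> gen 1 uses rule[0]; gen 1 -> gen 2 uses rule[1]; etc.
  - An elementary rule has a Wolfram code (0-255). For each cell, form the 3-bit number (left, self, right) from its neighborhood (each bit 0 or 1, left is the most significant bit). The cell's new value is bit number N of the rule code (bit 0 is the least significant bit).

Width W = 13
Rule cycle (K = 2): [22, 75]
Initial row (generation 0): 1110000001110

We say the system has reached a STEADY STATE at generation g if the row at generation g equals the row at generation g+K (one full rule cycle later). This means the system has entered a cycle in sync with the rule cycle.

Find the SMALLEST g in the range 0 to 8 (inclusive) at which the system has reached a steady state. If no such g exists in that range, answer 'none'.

Answer: 6

Derivation:
Gen 0: 1110000001110
Gen 1 (rule 22): 0001000010001
Gen 2 (rule 75): 1110011100110
Gen 3 (rule 22): 0001100011001
Gen 4 (rule 75): 1111101111010
Gen 5 (rule 22): 0000000000011
Gen 6 (rule 75): 1111111111111
Gen 7 (rule 22): 0000000000000
Gen 8 (rule 75): 1111111111111
Gen 9 (rule 22): 0000000000000
Gen 10 (rule 75): 1111111111111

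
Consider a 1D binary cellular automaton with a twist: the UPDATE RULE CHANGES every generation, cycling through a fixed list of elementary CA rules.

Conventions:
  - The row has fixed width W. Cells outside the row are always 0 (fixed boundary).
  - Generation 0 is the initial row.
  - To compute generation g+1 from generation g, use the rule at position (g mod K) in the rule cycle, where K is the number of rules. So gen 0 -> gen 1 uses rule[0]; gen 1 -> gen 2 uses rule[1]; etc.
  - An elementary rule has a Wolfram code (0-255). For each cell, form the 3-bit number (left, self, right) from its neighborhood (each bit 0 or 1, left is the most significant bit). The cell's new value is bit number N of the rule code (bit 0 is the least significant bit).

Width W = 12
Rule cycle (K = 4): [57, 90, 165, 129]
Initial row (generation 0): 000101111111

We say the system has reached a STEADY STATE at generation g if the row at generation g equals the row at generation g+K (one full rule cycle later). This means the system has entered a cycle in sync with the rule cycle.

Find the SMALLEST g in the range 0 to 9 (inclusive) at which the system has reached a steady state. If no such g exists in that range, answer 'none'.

Answer: none

Derivation:
Gen 0: 000101111111
Gen 1 (rule 57): 110011000000
Gen 2 (rule 90): 111111100000
Gen 3 (rule 165): 011111001111
Gen 4 (rule 129): 001110000110
Gen 5 (rule 57): 101001110101
Gen 6 (rule 90): 000111010000
Gen 7 (rule 165): 110010110111
Gen 8 (rule 129): 000000000010
Gen 9 (rule 57): 111111111001
Gen 10 (rule 90): 100000001110
Gen 11 (rule 165): 101111100100
Gen 12 (rule 129): 000111000001
Gen 13 (rule 57): 110100111100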